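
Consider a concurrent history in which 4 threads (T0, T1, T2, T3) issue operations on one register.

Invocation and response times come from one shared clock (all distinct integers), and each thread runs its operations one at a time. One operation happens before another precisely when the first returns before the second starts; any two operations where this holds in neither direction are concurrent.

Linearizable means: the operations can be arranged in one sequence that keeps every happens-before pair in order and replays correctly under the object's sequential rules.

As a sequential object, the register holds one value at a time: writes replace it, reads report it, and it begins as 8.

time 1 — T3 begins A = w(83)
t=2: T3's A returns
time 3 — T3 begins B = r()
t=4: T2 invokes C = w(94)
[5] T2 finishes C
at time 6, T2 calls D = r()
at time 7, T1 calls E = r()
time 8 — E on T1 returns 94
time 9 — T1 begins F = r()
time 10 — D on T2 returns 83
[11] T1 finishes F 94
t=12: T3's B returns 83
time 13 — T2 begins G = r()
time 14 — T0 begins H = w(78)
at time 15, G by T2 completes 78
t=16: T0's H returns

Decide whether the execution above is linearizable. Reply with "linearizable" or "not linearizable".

not linearizable

events 1..9 are fine; event 10 — the response of D at time 10 — makes the prefix non-linearizable
4 completed operations, 2 real-time-consistent orders — every register replay fails
no completion choice of the 2 pending operations (B, F) rescues it — every subset was tried
for example A, C, D, E (pending dropped) fails at step 3: D r() → 83 is not legal there
for example A, C, E, D (pending dropped) fails at step 4: D r() → 83 is not legal there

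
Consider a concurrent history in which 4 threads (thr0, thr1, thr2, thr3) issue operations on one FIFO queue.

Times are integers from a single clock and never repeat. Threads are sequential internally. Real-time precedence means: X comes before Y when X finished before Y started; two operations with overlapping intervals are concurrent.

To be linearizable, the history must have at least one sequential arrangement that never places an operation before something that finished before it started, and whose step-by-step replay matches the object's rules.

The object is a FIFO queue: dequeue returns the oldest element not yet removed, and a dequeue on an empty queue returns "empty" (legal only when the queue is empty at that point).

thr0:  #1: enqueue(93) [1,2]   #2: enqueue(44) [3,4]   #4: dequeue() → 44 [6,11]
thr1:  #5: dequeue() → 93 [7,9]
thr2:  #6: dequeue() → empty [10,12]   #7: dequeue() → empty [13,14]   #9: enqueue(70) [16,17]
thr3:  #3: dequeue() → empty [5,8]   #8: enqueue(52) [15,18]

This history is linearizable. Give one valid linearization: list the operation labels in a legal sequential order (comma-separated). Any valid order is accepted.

step 1: #1 enqueue(93) — queue <93>
step 2: #2 enqueue(44) — queue <93,44>
step 3: #5 dequeue() → 93 — queue <44>
step 4: #4 dequeue() → 44 — queue <>
step 5: #3 dequeue() → empty — queue <>
step 6: #6 dequeue() → empty — queue <>
step 7: #7 dequeue() → empty — queue <>
step 8: #8 enqueue(52) — queue <52>
step 9: #9 enqueue(70) — queue <52,70>

#1, #2, #5, #4, #3, #6, #7, #8, #9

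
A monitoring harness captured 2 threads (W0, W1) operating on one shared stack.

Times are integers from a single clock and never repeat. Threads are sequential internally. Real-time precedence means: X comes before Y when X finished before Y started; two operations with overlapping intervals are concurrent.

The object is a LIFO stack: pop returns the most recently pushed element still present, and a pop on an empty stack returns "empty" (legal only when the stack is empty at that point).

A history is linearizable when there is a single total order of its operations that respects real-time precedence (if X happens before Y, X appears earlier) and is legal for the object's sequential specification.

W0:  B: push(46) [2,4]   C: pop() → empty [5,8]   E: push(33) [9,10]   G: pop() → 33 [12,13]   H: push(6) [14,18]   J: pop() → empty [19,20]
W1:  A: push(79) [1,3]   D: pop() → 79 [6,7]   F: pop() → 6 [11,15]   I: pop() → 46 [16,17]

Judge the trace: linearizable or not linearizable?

not linearizable

events 1..7 are fine; event 8 — the response of C at time 8 — makes the prefix non-linearizable
real-time-consistent orders of the 4 completed operations: 4 — all fail the stack replay
take A, B, C, D: step 3 already fails, because C pop() → empty cannot occur there
take A, B, D, C: step 3 already fails, because D pop() → 79 cannot occur there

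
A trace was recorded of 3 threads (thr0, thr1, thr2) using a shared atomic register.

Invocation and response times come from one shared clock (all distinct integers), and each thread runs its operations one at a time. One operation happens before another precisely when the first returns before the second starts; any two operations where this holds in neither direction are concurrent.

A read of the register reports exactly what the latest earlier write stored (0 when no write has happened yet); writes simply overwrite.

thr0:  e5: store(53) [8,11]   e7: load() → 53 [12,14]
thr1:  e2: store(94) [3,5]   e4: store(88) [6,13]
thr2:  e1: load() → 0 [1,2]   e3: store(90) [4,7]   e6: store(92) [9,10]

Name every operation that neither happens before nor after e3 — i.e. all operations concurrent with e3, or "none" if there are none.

e2, e4

overlap test against e3 [4,7]: concurrent iff the interval meets 4..7
e1 [1,2]: before
e2 [3,5]: concurrent
e4 [6,13]: concurrent
e5 [8,11]: after
e6 [9,10]: after
e7 [12,14]: after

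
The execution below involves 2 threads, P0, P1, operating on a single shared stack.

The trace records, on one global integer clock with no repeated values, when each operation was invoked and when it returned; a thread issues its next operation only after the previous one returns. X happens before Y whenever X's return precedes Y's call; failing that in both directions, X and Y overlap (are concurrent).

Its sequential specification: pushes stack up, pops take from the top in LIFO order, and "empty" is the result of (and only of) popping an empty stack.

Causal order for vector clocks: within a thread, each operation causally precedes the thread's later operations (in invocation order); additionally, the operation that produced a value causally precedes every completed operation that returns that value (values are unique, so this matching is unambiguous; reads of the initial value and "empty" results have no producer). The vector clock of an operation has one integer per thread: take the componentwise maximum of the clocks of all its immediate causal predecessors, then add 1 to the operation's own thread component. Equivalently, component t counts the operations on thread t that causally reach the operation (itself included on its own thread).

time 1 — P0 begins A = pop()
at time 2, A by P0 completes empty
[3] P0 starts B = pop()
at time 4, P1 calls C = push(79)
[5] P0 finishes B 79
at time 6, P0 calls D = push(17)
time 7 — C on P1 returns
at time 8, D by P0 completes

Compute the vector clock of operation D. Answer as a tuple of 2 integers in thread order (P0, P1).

(3, 1)

invoked at 4, C has no predecessors; its own P1 bump gives (0, 1)
invoked at 1, A has no predecessors; its own P0 bump gives (1, 0)
merge at B (invoked 3): VC(A)=(1, 0), VC(C)=(0, 1), own-thread bump on P0 → (2, 1)
merge at D (invoked 6): VC(B)=(2, 1), own-thread bump on P0 → (3, 1)
target: VC(D) = (3, 1)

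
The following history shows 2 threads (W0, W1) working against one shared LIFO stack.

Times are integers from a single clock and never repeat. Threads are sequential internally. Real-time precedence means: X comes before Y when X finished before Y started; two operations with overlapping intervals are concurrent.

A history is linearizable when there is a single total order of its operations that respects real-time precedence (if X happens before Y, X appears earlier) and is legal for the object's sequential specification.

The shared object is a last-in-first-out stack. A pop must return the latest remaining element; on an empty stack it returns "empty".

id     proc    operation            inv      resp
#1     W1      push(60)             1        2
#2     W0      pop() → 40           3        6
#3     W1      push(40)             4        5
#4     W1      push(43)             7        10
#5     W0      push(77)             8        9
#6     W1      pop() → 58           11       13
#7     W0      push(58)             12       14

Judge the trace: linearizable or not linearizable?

linearizable

witness order: #1, #3, #2, #4, #5, #7, #6
1. #1 push(60), leaving stack <60>
2. #3 push(40), leaving stack <60,40>
3. #2 pop() → 40, leaving stack <60>
4. #4 push(43), leaving stack <60,43>
5. #5 push(77), leaving stack <60,43,77>
6. #7 push(58), leaving stack <60,43,77,58>
7. #6 pop() → 58, leaving stack <60,43,77>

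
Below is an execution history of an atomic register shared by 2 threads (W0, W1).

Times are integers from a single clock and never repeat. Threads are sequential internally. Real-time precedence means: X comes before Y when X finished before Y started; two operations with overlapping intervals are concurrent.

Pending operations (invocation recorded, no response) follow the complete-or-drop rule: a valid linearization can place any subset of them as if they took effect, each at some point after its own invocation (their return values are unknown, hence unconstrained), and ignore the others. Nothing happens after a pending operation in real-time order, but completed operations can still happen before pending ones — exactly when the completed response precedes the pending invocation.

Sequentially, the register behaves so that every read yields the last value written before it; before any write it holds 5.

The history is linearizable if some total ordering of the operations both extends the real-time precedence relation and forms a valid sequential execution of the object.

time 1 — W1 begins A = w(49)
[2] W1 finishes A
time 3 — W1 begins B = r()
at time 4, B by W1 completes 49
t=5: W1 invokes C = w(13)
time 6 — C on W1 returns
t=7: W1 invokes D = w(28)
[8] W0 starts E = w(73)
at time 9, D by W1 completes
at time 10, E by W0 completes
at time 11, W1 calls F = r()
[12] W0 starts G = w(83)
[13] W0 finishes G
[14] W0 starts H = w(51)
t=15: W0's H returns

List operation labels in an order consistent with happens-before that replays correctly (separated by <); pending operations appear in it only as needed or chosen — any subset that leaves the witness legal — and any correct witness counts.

1. A w(49), leaving value 49
2. B r() → 49, leaving value 49
3. C w(13), leaving value 13
4. D w(28), leaving value 28
5. E w(73), leaving value 73
6. F r() (pending, included), leaving value 73
7. G w(83), leaving value 83
8. H w(51), leaving value 51

A < B < C < D < E < F < G < H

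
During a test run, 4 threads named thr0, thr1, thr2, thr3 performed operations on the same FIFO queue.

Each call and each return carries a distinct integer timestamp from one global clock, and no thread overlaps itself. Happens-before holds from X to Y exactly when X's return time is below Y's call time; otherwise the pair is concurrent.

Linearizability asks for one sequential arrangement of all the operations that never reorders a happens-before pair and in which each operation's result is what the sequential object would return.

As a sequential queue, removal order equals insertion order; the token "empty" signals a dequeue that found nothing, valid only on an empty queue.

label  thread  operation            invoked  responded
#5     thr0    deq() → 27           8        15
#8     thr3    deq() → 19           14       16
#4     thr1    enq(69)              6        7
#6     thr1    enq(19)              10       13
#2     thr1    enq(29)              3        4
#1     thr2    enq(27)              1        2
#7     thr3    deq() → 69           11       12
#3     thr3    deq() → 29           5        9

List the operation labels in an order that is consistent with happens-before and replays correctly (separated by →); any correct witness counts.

step 1: #1 enq(27) — queue <27>
step 2: #2 enq(29) — queue <27,29>
step 3: #4 enq(69) — queue <27,29,69>
step 4: #5 deq() → 27 — queue <29,69>
step 5: #3 deq() → 29 — queue <69>
step 6: #6 enq(19) — queue <69,19>
step 7: #7 deq() → 69 — queue <19>
step 8: #8 deq() → 19 — queue <>

#1 → #2 → #4 → #5 → #3 → #6 → #7 → #8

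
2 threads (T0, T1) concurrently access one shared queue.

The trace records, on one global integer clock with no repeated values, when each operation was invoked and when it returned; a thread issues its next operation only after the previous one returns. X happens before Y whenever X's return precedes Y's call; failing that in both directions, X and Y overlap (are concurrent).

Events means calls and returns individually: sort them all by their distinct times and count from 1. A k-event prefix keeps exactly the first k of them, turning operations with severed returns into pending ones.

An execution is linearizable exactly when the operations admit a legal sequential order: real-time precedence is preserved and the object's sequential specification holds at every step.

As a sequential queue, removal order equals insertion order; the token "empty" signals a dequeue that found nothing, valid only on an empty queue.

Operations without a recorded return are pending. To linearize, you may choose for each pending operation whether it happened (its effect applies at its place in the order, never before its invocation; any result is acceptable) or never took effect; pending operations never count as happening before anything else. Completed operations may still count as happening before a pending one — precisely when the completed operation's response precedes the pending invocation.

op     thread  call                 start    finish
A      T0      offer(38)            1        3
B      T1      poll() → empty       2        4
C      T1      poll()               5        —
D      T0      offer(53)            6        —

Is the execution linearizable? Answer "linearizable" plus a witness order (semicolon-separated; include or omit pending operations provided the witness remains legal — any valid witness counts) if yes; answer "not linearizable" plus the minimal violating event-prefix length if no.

linearizable — witness: B; A

after step 1 (B poll() → empty): queue <>
after step 2 (A offer(38)): queue <38>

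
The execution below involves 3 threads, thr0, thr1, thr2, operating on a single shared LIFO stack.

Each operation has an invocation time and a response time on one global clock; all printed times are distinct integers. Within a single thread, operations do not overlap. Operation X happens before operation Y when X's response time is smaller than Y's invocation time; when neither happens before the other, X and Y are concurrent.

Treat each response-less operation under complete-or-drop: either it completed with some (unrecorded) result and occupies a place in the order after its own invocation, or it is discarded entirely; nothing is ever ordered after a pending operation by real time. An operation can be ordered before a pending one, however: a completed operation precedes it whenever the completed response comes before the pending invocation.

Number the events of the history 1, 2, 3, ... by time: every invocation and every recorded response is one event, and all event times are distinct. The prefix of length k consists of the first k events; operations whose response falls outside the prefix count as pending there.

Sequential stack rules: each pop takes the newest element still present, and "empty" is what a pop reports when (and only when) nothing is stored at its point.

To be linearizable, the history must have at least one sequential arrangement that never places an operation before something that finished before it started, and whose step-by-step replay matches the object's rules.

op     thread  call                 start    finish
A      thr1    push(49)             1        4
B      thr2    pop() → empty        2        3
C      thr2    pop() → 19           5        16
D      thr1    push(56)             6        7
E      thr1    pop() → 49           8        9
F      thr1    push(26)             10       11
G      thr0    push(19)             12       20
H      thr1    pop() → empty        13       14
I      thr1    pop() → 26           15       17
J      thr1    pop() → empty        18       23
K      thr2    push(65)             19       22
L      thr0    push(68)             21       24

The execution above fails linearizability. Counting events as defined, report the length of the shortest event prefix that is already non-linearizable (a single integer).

events 1..13 are still linearizable — one witness is B, A, D, C, E, F:
1. B pop() → empty, leaving stack <>
2. A push(49), leaving stack <49>
3. D push(56), leaving stack <49,56>
4. C pop() (pending, included), leaving stack <49>
5. E pop() → 49, leaving stack <>
6. F push(26), leaving stack <26>
adding event 14 (H responds at 14) leaves no legal real-time order
every completion of the 2 pending operations (C, G) was checked; none linearizes
e.g. A, B, D, E, F, H (pending dropped): illegal at step 2, since B pop() → empty cannot apply there
e.g. B, A, D, E, F, H (pending dropped): illegal at step 4, since E pop() → 49 cannot apply there

14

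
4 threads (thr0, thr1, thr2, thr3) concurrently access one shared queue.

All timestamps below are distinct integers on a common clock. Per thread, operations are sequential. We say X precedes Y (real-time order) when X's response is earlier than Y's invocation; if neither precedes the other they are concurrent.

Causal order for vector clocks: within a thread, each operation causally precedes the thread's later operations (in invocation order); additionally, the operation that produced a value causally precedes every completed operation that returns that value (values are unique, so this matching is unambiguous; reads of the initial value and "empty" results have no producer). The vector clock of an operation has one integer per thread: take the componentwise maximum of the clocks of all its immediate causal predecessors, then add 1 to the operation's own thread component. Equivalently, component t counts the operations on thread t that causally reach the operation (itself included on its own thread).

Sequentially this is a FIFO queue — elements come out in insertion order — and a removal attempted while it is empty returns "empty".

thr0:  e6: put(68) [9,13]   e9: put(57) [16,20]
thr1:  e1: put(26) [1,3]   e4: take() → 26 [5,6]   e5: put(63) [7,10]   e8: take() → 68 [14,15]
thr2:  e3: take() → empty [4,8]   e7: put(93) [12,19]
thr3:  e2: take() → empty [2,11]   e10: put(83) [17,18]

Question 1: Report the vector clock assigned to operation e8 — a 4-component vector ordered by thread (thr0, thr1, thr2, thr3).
e2, invoked 2, has no incoming edges; only thr3's bump applies → (0, 0, 0, 1)
e3, invoked 4, has no incoming edges; only thr2's bump applies → (0, 0, 1, 0)
e1, invoked 1, has no incoming edges; only thr1's bump applies → (0, 1, 0, 0)
e6, invoked 9, has no incoming edges; only thr0's bump applies → (1, 0, 0, 0)
merge at e10 (invoked 17): VC(e2)=(0, 0, 0, 1), own-thread bump on thr3 → (0, 0, 0, 2)
merge at e7 (invoked 12): VC(e3)=(0, 0, 1, 0), own-thread bump on thr2 → (0, 0, 2, 0)
merge at e4 (invoked 5): VC(e1)=(0, 1, 0, 0), own-thread bump on thr1 → (0, 2, 0, 0)
merge at e9 (invoked 16): VC(e6)=(1, 0, 0, 0), own-thread bump on thr0 → (2, 0, 0, 0)
merge at e5 (invoked 7): VC(e4)=(0, 2, 0, 0), own-thread bump on thr1 → (0, 3, 0, 0)
merge at e8 (invoked 14): VC(e5)=(0, 3, 0, 0), VC(e6)=(1, 0, 0, 0), own-thread bump on thr1 → (1, 4, 0, 0)
target: VC(e8) = (1, 4, 0, 0)

(1, 4, 0, 0)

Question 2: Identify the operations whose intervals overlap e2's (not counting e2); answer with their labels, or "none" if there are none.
overlap test against e2 [2,11]: concurrent iff the interval meets 2..11
e1 [1,3]: concurrent
e3 [4,8]: concurrent
e4 [5,6]: concurrent
e5 [7,10]: concurrent
e6 [9,13]: concurrent
e7 [12,19]: after
e8 [14,15]: after
e9 [16,20]: after
e10 [17,18]: after

e1, e3, e4, e5, e6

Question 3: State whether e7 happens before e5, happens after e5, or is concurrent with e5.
e7 spans [12,19], e5 spans [7,10]
resp(e5)=10 < inv(e7)=12

after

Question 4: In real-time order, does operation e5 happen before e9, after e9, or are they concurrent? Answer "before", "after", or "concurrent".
e5 spans [7,10], e9 spans [16,20]
resp(e5)=10 < inv(e9)=16

before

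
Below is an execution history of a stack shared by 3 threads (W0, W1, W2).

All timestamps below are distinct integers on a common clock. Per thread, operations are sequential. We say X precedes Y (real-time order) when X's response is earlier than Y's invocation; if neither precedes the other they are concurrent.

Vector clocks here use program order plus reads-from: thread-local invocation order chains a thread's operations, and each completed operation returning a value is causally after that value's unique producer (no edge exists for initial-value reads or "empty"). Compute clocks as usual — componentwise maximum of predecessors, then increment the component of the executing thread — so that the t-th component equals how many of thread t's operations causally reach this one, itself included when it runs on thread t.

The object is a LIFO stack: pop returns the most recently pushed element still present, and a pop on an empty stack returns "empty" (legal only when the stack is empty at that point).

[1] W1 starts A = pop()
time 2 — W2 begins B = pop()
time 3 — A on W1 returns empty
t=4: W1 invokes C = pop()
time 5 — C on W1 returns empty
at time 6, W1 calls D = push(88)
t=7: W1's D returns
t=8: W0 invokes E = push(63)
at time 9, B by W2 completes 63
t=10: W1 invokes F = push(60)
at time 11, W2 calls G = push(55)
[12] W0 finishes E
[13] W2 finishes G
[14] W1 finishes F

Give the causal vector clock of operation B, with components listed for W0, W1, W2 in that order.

(1, 0, 1)

A, invoked 1, has no incoming edges; only W1's bump applies → (0, 1, 0)
E, invoked 8, has no incoming edges; only W0's bump applies → (1, 0, 0)
merge at C (invoked 4): VC(A)=(0, 1, 0), own-thread bump on W1 → (0, 2, 0)
merge at B (invoked 2): VC(E)=(1, 0, 0), own-thread bump on W2 → (1, 0, 1)
merge at D (invoked 6): VC(C)=(0, 2, 0), own-thread bump on W1 → (0, 3, 0)
merge at G (invoked 11): VC(B)=(1, 0, 1), own-thread bump on W2 → (1, 0, 2)
merge at F (invoked 10): VC(D)=(0, 3, 0), own-thread bump on W1 → (0, 4, 0)
target: VC(B) = (1, 0, 1)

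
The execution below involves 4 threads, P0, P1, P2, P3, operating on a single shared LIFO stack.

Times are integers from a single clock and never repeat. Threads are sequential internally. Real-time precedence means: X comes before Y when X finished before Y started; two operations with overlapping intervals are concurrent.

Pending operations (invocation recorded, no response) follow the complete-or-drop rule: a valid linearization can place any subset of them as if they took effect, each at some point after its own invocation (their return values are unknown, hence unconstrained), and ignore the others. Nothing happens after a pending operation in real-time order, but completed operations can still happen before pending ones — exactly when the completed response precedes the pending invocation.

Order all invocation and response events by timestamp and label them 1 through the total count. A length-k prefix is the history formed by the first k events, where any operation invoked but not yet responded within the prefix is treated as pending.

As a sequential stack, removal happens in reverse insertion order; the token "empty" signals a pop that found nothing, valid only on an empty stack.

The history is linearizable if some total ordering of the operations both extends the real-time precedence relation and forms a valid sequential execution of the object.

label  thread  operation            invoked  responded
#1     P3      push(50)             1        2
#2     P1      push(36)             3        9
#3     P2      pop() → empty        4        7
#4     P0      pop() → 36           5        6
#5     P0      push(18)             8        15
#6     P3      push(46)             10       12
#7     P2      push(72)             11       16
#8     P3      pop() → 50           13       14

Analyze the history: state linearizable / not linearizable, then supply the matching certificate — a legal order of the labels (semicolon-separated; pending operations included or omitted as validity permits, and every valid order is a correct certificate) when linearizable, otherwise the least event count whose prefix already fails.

not linearizable — minimal violating prefix: 7 events

already the first 7 events (up to #3's response at time 7) admit no linearization; the first 6 still do
2 orders of the 3 completed LIFO stack ops respect real time; none is legal
completion choices over the 1 pending operation (#2) were checked; none helps
take #1, #3, #4 (pending dropped): step 2 already fails, because #3 pop() → empty cannot occur there
take #1, #4, #3 (pending dropped): step 2 already fails, because #4 pop() → 36 cannot occur there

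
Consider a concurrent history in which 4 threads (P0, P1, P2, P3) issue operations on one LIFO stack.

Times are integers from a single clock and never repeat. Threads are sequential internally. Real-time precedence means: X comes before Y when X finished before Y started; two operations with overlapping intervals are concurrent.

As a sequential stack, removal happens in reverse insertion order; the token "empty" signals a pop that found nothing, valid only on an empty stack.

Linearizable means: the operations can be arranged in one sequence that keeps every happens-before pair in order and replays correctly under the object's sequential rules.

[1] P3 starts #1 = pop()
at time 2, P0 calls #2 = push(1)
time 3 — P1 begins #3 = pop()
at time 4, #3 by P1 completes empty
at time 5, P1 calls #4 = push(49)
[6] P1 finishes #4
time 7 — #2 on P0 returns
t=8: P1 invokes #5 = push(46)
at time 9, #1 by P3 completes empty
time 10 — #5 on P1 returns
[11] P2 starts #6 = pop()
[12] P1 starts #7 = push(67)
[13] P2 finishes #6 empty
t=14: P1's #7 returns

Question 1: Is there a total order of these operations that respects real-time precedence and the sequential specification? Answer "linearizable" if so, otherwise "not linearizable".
events 1..12 are fine; event 13 — the response of #6 at time 13 — makes the prefix non-linearizable
no legal order exists: 15 real-time-consistent candidates over 6 completed LIFO stack operations, all rejected
include/drop combinations of the 1 pending operation (#7) were all tried; none helps
one such order, #1, #2, #3, #4, #5, #6 (pending dropped), breaks at step 3 where #3 pop() → empty is illegal
one such order, #1, #3, #2, #4, #5, #6 (pending dropped), breaks at step 6 where #6 pop() → empty is illegal

not linearizable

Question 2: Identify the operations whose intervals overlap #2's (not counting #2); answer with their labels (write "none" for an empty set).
#2 runs from 2 to 7; window-overlapping ops are concurrent
#1 [1,9]: concurrent
#3 [3,4]: concurrent
#4 [5,6]: concurrent
#5 [8,10]: after
#6 [11,13]: after
#7 [12,14]: after

#1, #3, #4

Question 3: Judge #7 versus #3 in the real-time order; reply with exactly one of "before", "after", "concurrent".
#7 spans [12,14], #3 spans [3,4]
resp(#3)=4 < inv(#7)=12

after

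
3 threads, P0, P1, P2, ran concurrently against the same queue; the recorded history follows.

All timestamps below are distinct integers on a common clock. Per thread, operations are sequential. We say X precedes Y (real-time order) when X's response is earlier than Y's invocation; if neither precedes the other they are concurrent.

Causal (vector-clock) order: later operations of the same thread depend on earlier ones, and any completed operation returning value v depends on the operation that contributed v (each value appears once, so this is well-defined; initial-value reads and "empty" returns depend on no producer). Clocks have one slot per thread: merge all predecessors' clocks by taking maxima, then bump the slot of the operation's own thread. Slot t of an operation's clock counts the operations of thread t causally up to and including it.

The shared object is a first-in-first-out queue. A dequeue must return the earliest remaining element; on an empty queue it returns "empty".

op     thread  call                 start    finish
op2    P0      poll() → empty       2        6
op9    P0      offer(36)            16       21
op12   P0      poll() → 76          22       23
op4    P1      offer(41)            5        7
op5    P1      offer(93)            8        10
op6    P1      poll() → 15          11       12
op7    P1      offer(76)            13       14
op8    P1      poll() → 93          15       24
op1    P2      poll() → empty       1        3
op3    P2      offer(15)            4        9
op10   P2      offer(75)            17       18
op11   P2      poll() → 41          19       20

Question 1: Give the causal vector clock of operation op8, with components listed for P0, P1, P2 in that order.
(0, 5, 2)

invoked at 1, op1 has no predecessors; its own P2 bump gives (0, 0, 1)
invoked at 5, op4 has no predecessors; its own P1 bump gives (0, 1, 0)
invoked at 2, op2 has no predecessors; its own P0 bump gives (1, 0, 0)
from VC(op1)=(0, 0, 1), op3 (invoked 4) maxes components and bumps P2 → (0, 0, 2)
from VC(op4)=(0, 1, 0), op5 (invoked 8) maxes components and bumps P1 → (0, 2, 0)
from VC(op2)=(1, 0, 0), op9 (invoked 16) maxes components and bumps P0 → (2, 0, 0)
from VC(op3)=(0, 0, 2), op10 (invoked 17) maxes components and bumps P2 → (0, 0, 3)
from VC(op4)=(0, 1, 0), VC(op10)=(0, 0, 3), op11 (invoked 19) maxes components and bumps P2 → (0, 1, 4)
from VC(op3)=(0, 0, 2), VC(op5)=(0, 2, 0), op6 (invoked 11) maxes components and bumps P1 → (0, 3, 2)
from VC(op6)=(0, 3, 2), op7 (invoked 13) maxes components and bumps P1 → (0, 4, 2)
from VC(op5)=(0, 2, 0), VC(op7)=(0, 4, 2), op8 (invoked 15) maxes components and bumps P1 → (0, 5, 2)
from VC(op7)=(0, 4, 2), VC(op9)=(2, 0, 0), op12 (invoked 22) maxes components and bumps P0 → (3, 4, 2)
target: VC(op8) = (0, 5, 2)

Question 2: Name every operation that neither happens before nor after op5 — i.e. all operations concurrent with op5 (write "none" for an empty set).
op3

op5 spans [8,10]; an op avoiding the whole window 8..10 is ordered, any other is concurrent
op1 [1,3]: before
op2 [2,6]: before
op3 [4,9]: concurrent
op4 [5,7]: before
op6 [11,12]: after
op7 [13,14]: after
op8 [15,24]: after
op9 [16,21]: after
op10 [17,18]: after
op11 [19,20]: after
op12 [22,23]: after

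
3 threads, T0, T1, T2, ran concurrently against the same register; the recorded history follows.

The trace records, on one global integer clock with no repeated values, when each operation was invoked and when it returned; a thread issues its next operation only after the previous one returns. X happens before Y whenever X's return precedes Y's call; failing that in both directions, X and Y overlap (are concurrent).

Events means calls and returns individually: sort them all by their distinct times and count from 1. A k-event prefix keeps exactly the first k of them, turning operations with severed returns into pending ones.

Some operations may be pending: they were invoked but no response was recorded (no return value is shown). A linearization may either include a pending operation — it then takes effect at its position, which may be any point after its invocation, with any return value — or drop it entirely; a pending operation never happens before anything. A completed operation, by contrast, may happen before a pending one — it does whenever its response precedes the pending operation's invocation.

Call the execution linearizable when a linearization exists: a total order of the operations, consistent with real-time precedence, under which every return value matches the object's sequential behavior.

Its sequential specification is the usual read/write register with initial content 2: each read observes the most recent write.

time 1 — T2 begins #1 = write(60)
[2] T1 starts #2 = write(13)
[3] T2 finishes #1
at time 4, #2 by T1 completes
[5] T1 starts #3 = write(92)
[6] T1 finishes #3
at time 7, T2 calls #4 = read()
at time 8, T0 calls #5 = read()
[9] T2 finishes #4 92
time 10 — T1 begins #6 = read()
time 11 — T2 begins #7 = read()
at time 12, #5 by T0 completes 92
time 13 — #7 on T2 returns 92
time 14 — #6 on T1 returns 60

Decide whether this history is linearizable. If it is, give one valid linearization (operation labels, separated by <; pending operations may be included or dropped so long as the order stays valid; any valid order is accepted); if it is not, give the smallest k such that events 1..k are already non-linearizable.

not linearizable — minimal violating prefix: 14 events

already the first 14 events (up to #6's response at time 14) admit no linearization; the first 13 still do
the 7 completed operations admit 16 real-time orders; each fails the register replay
for example #1, #2, #3, #4, #5, #6, #7 fails at step 6: #6 read() → 60 is not legal there
for example #1, #2, #3, #4, #5, #7, #6 fails at step 7: #6 read() → 60 is not legal there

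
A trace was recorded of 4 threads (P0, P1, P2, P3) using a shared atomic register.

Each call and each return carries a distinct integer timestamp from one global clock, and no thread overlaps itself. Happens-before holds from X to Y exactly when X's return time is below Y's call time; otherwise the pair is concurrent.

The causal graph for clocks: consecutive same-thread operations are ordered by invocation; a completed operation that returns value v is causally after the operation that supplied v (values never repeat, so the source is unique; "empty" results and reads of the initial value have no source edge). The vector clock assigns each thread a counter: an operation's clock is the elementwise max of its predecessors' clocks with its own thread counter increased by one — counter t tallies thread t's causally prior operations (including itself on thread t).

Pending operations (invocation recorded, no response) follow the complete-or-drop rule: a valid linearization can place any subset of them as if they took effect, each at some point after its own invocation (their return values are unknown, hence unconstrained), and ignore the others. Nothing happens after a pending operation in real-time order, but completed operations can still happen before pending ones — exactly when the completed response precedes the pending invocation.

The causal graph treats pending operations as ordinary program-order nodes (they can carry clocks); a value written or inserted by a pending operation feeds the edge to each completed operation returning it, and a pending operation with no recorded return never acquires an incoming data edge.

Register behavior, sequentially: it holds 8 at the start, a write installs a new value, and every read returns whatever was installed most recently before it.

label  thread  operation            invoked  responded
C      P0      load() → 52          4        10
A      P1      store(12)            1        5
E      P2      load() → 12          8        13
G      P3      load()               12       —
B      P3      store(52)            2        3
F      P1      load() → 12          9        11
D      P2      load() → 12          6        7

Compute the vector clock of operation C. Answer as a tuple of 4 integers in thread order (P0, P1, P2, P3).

(1, 0, 0, 1)

invoked at 2, B has no predecessors; its own P3 bump gives (0, 0, 0, 1)
invoked at 1, A has no predecessors; its own P1 bump gives (0, 1, 0, 0)
G, invoked 12, takes VC(B)=(0, 0, 0, 1) under max, adds 1 for P3 → (0, 0, 0, 2)
D, invoked 6, takes VC(A)=(0, 1, 0, 0) under max, adds 1 for P2 → (0, 1, 1, 0)
F, invoked 9, takes VC(A)=(0, 1, 0, 0) under max, adds 1 for P1 → (0, 2, 0, 0)
C, invoked 4, takes VC(B)=(0, 0, 0, 1) under max, adds 1 for P0 → (1, 0, 0, 1)
E, invoked 8, takes VC(A)=(0, 1, 0, 0), VC(D)=(0, 1, 1, 0) under max, adds 1 for P2 → (0, 1, 2, 0)
target: VC(C) = (1, 0, 0, 1)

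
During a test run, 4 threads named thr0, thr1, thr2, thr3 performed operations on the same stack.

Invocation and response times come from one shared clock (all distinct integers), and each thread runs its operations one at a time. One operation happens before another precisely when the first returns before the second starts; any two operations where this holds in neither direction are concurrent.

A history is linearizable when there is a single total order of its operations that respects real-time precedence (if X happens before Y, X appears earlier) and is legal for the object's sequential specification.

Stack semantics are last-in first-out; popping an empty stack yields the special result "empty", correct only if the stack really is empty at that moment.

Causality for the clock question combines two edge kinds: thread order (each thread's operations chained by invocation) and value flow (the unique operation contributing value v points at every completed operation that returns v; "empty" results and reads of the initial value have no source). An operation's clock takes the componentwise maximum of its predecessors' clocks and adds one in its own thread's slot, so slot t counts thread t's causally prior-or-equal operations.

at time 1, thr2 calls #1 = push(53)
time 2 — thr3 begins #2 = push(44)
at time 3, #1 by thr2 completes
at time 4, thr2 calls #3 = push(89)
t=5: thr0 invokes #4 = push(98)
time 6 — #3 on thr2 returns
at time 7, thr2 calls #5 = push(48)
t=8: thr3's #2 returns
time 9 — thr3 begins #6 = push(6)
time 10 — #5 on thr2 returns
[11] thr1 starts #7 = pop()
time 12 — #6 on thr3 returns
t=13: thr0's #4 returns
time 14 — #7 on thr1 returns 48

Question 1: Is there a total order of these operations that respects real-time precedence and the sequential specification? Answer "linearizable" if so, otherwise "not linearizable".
linearizable

a witness: #1, #2, #3, #4, #5, #7, #6
1. #1 push(53), leaving stack <53>
2. #2 push(44), leaving stack <53,44>
3. #3 push(89), leaving stack <53,44,89>
4. #4 push(98), leaving stack <53,44,89,98>
5. #5 push(48), leaving stack <53,44,89,98,48>
6. #7 pop() → 48, leaving stack <53,44,89,98>
7. #6 push(6), leaving stack <53,44,89,98,6>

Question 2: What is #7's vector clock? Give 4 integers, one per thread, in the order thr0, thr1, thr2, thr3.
Answer: (0, 1, 3, 0)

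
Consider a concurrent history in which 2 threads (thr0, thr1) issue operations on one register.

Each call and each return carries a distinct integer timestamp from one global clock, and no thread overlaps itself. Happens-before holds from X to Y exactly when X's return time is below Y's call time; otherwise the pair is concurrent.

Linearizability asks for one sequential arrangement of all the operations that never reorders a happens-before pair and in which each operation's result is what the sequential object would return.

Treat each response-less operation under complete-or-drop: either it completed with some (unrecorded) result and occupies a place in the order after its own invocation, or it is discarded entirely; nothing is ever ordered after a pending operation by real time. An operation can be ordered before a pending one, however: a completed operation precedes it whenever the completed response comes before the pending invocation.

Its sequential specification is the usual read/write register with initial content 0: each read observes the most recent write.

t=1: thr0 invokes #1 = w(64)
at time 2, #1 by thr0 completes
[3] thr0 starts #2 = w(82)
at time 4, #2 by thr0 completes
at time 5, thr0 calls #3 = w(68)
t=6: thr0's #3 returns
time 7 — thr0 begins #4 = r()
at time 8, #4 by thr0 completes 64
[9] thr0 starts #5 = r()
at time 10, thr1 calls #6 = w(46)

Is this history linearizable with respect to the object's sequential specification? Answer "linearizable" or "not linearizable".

not linearizable

through event 7 a valid linearization exists; event 8 (#4 responding at time 8) ends that
one real-time candidate order over the 4 completed operations — the register replay rejects it
sample order #1, #2, #3, #4 stalls at step 4 — #4 r() → 64 has no legal effect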